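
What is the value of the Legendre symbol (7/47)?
(7/47) = 7^{23} mod 47 = 1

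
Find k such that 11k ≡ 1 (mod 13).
Since 13 is prime, by Fermat 11^(-1) ≡ 11^{11} ≡ 6 (mod 13). Verify: 11 × 6 = 66 ≡ 1 (mod 13)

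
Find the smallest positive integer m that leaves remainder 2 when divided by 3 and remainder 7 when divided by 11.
M = 3 × 11 = 33. M₁ = 11, y₁ ≡ 2 (mod 3). M₂ = 3, y₂ ≡ 4 (mod 11). m = 2×11×2 + 7×3×4 ≡ 29 (mod 33)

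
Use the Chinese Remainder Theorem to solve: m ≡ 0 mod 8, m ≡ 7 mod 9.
M = 8 × 9 = 72. M₁ = 9, y₁ ≡ 1 mod 8. M₂ = 8, y₂ ≡ 8 mod 9. m = 0×9×1 + 7×8×8 ≡ 16 mod 72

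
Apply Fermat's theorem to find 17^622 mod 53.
By Fermat: 17^{52} ≡ 1 mod 53. 622 ≡ 50 mod 52. So 17^{622} ≡ 17^{50} ≡ 42 mod 53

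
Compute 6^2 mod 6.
6^{2} = 36 ≡ 0 mod 6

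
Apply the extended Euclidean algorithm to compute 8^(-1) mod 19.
Extended GCD: 8(-7) + 19(3) = 1. So 8^(-1) ≡ -7 ≡ 12 mod 19. Verify: 8 × 12 = 96 ≡ 1 mod 19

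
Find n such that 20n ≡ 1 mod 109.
Since 109 is prime, by Fermat 20^(-1) ≡ 20^{107} ≡ 60 mod 109. Verify: 20 × 60 = 1200 ≡ 1 mod 109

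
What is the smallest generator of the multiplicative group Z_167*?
g = 5. For each prime q|166: 5^{83}≡166, 5^{2}≡25, none ≡ 1, so ord_167(5) = 166 and 5 is a primitive root.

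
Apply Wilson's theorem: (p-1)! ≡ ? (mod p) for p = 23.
By Wilson's theorem, (22)! ≡ -1 ≡ 22 mod 23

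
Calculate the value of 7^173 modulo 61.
Using Fermat: 7^{60} ≡ 1 mod 61. 173 ≡ 53 mod 60. So 7^{173} ≡ 7^{53} ≡ 44 mod 61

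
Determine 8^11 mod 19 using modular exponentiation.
By repeated squaring mod 19: 8^{1}≡8, 8^{2}≡7, 8^{4}≡11, 8^{8}≡7. Then 8^{11} = 8^{8+2+1} ≡ 7 × 7 × 8 ≡ 12 mod 19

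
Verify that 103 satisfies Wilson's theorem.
(102)! mod 103 = 102. Since this equals -1 (mod 103), Wilson confirms 103 is prime.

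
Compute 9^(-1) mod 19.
Since 19 is prime, by Fermat 9^(-1) ≡ 9^{17} ≡ 17 mod 19. Verify: 9 × 17 = 153 ≡ 1 mod 19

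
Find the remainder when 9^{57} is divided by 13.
By Fermat: 9^{12} ≡ 1 (mod 13). 57 = 4×12 + 9. So 9^{57} ≡ 9^{9} ≡ 1 (mod 13)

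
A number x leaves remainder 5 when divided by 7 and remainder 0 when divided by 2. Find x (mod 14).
M = 7 × 2 = 14. M₁ = 2, y₁ ≡ 4 (mod 7). M₂ = 7, y₂ ≡ 1 (mod 2). x = 5×2×4 + 0×7×1 ≡ 12 (mod 14)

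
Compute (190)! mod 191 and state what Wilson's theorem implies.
(190)! mod 191 = 190. Since this equals -1 mod 191, Wilson confirms 191 is prime.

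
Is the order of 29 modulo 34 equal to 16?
Powers of 29 mod 34: 29^1≡29, 29^2≡25, 29^3≡11, 29^4≡13, 29^5≡3, 29^6≡19, 29^7≡7, 29^8≡33, 29^9≡5, 29^10≡9, 29^11≡23, 29^12≡21, 29^13≡31, 29^14≡15, 29^15≡27, 29^16≡1. First k with 29^k≡1 is k=16. Yes, ord_34(29) = 16.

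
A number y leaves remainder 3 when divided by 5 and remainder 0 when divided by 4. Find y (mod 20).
M = 5 × 4 = 20. M₁ = 4, y₁ ≡ 4 (mod 5). M₂ = 5, y₂ ≡ 1 (mod 4). y = 3×4×4 + 0×5×1 ≡ 8 (mod 20)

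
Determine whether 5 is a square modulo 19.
By Euler's criterion: 5^{9} ≡ 1 (mod 19). Since this equals 1, 5 is a QR.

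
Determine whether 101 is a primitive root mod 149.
ord_149(101) divides 148. For each prime q|148: 101^{74}≡148, 101^{4}≡142, none ≡ 1. So 101 has order 148 and is a primitive root mod 149.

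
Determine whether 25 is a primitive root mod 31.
25^{3} ≡ 1 mod 31 and 3 < 30, so ord_31(25) = 3 ≠ 30 and 25 is not a primitive root.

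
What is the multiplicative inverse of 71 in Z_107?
Since 107 is prime, by Fermat 71^(-1) ≡ 71^{105} ≡ 104 (mod 107). Verify: 71 × 104 = 7384 ≡ 1 (mod 107)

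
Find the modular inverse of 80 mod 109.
Since 109 is prime, by Fermat 80^(-1) ≡ 80^{107} ≡ 15 (mod 109). Verify: 80 × 15 = 1200 ≡ 1 (mod 109)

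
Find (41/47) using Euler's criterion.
(41/47) = 41^{23} mod 47 = -1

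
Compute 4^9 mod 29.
By repeated squaring mod 29: 4^{1}≡4, 4^{2}≡16, 4^{4}≡24, 4^{8}≡25. Then 4^{9} = 4^{8+1} ≡ 25 × 4 ≡ 13 mod 29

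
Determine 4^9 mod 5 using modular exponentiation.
Using Fermat: 4^{4} ≡ 1 (mod 5). 9 ≡ 1 (mod 4). So 4^{9} ≡ 4^{1} ≡ 4 (mod 5)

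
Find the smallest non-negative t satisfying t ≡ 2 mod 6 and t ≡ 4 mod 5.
M = 6 × 5 = 30. M₁ = 5, y₁ ≡ 5 mod 6. M₂ = 6, y₂ ≡ 1 mod 5. t = 2×5×5 + 4×6×1 ≡ 14 mod 30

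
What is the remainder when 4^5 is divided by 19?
By repeated squaring (mod 19): 4^{1}≡4, 4^{2}≡16, 4^{4}≡9. Then 4^{5} = 4^{4+1} ≡ 9 × 4 ≡ 17 (mod 19)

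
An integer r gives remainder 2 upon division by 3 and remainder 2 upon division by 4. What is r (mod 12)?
M = 3 × 4 = 12. M₁ = 4, y₁ ≡ 1 (mod 3). M₂ = 3, y₂ ≡ 3 (mod 4). r = 2×4×1 + 2×3×3 ≡ 2 (mod 12)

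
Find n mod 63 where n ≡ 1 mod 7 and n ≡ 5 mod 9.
M = 7 × 9 = 63. M₁ = 9, y₁ ≡ 4 mod 7. M₂ = 7, y₂ ≡ 4 mod 9. n = 1×9×4 + 5×7×4 ≡ 50 mod 63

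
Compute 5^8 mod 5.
By repeated squaring (mod 5): 5^{1}≡0, 5^{2}≡0, 5^{4}≡0, 5^{8}≡0. So 5^{8} ≡ 0 (mod 5)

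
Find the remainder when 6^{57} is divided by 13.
By Fermat: 6^{12} ≡ 1 mod 13. 57 = 4×12 + 9. So 6^{57} ≡ 6^{9} ≡ 5 mod 13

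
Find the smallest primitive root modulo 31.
g = 3. For each prime q|30: 3^{15}≡30, 3^{10}≡25, 3^{6}≡16, none ≡ 1, so ord_31(3) = 30 and 3 is a primitive root.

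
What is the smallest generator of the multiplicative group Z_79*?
g = 3. For each prime q|78: 3^{39}≡78, 3^{26}≡23, 3^{6}≡18, none ≡ 1, so ord_79(3) = 78 and 3 is a primitive root.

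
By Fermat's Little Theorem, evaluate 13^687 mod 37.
By Fermat: 13^{36} ≡ 1 (mod 37). 687 ≡ 3 (mod 36). So 13^{687} ≡ 13^{3} ≡ 14 (mod 37)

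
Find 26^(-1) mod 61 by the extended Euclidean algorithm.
Extended GCD: 26(-7) + 61(3) = 1. So 26^(-1) ≡ -7 ≡ 54 mod 61. Verify: 26 × 54 = 1404 ≡ 1 mod 61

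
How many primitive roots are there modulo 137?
There are φ(137-1) = φ(136) = 64 primitive roots modulo 137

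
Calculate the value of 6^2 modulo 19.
6^{2} = 36 ≡ 17 (mod 19)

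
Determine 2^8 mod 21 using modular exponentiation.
By repeated squaring (mod 21): 2^{1}≡2, 2^{2}≡4, 2^{4}≡16, 2^{8}≡4. So 2^{8} ≡ 4 (mod 21)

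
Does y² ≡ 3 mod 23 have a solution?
By Euler's criterion: 3^{11} ≡ 1 mod 23. Since this equals 1, 3 is a QR.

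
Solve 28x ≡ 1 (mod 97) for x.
Since 97 is prime, by Fermat 28^(-1) ≡ 28^{95} ≡ 52 (mod 97). Verify: 28 × 52 = 1456 ≡ 1 (mod 97)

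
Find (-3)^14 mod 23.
By repeated squaring mod 23: (-3)^{1}≡20, (-3)^{2}≡9, (-3)^{4}≡12, (-3)^{8}≡6. Then (-3)^{14} = (-3)^{8+4+2} ≡ 6 × 12 × 9 ≡ 4 mod 23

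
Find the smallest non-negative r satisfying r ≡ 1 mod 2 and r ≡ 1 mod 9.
M = 2 × 9 = 18. M₁ = 9, y₁ ≡ 1 mod 2. M₂ = 2, y₂ ≡ 5 mod 9. r = 1×9×1 + 1×2×5 ≡ 1 mod 18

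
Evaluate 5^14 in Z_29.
By repeated squaring (mod 29): 5^{1}≡5, 5^{2}≡25, 5^{4}≡16, 5^{8}≡24. Then 5^{14} = 5^{8+4+2} ≡ 24 × 16 × 25 ≡ 1 (mod 29)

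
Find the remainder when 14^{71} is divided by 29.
By Fermat: 14^{28} ≡ 1 mod 29. 71 = 2×28 + 15. So 14^{71} ≡ 14^{15} ≡ 15 mod 29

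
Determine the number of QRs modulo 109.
The squaring map on Z_109* is 2-to-1, so there are (108)/2 = 54 QRs.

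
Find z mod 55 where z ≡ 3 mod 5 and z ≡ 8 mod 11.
M = 5 × 11 = 55. M₁ = 11, y₁ ≡ 1 mod 5. M₂ = 5, y₂ ≡ 9 mod 11. z = 3×11×1 + 8×5×9 ≡ 8 mod 55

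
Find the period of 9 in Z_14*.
Powers of 9 mod 14: 9^1≡9, 9^2≡11, 9^3≡1. ord_14(9) = 3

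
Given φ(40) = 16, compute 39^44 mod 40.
By Euler: 39^{16} ≡ 1 mod 40 since gcd(39, 40) = 1. 44 = 2×16 + 12. So 39^{44} ≡ 39^{12} ≡ 1 mod 40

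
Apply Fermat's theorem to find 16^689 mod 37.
By Fermat: 16^{36} ≡ 1 mod 37. 689 ≡ 5 mod 36. So 16^{689} ≡ 16^{5} ≡ 33 mod 37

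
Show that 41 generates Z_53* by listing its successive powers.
41^1, 41^2, ..., 41^{52} mod 53: [41, 38, 21, 13, 3, 17, 8, 10, 39, 9, 51, 24, 30, 11, 27, 47, 19, 37, 33, 28, 35, 4, 5, 46, 31, 52, 12, 15, 32, 40, 50, 36, 45, 43, 14, 44, 2, 29, 23, 42, 26, 6, 34, 16, 20, 25, 18, 49, 48, 7, 22, 1]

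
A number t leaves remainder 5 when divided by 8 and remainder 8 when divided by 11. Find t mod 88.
M = 8 × 11 = 88. M₁ = 11, y₁ ≡ 3 mod 8. M₂ = 8, y₂ ≡ 7 mod 11. t = 5×11×3 + 8×8×7 ≡ 85 mod 88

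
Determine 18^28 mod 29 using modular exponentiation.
Using Fermat: 18^{28} ≡ 1 mod 29. 28 ≡ 0 mod 28. So 18^{28} ≡ 18^{0} ≡ 1 mod 29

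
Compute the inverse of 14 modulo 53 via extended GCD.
Extended GCD: 14(19) + 53(-5) = 1. So 14^(-1) ≡ 19 (mod 53). Verify: 14 × 19 = 266 ≡ 1 (mod 53)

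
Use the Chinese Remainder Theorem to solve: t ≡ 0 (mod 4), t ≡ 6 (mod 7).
M = 4 × 7 = 28. M₁ = 7, y₁ ≡ 3 (mod 4). M₂ = 4, y₂ ≡ 2 (mod 7). t = 0×7×3 + 6×4×2 ≡ 20 (mod 28)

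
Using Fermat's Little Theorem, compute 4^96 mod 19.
By Fermat: 4^{18} ≡ 1 mod 19. 96 = 5×18 + 6. So 4^{96} ≡ 4^{6} ≡ 11 mod 19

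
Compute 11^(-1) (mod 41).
Since 41 is prime, by Fermat 11^(-1) ≡ 11^{39} ≡ 15 (mod 41). Verify: 11 × 15 = 165 ≡ 1 (mod 41)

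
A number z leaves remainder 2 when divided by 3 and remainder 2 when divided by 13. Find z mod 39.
M = 3 × 13 = 39. M₁ = 13, y₁ ≡ 1 mod 3. M₂ = 3, y₂ ≡ 9 mod 13. z = 2×13×1 + 2×3×9 ≡ 2 mod 39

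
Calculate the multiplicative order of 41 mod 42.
Powers of 41 mod 42: 41^1≡41, 41^2≡1. Order = 2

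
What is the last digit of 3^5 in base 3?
By repeated squaring mod 3: 3^{1}≡0, 3^{2}≡0, 3^{4}≡0. Then 3^{5} = 3^{4+1} ≡ 0 × 0 ≡ 0 mod 3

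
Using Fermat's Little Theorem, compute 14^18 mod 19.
By Fermat's Little Theorem, 14^{18} ≡ 1 (mod 19) since 19 is prime and gcd(14, 19) = 1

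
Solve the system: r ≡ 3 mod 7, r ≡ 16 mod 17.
M = 7 × 17 = 119. M₁ = 17, y₁ ≡ 5 mod 7. M₂ = 7, y₂ ≡ 5 mod 17. r = 3×17×5 + 16×7×5 ≡ 101 mod 119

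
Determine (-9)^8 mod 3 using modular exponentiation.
By repeated squaring mod 3: (-9)^{1}≡0, (-9)^{2}≡0, (-9)^{4}≡0, (-9)^{8}≡0. So (-9)^{8} ≡ 0 mod 3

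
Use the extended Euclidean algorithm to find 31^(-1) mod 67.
Extended GCD: 31(13) + 67(-6) = 1. So 31^(-1) ≡ 13 (mod 67). Verify: 31 × 13 = 403 ≡ 1 (mod 67)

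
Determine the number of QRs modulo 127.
Exactly half the non-zero residues mod a prime are QRs: (127-1)/2 = 63.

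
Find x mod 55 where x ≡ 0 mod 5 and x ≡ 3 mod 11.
M = 5 × 11 = 55. M₁ = 11, y₁ ≡ 1 mod 5. M₂ = 5, y₂ ≡ 9 mod 11. x = 0×11×1 + 3×5×9 ≡ 25 mod 55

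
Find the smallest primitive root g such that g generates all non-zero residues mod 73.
g = 5. Powers: [5, 25, 52, 41, 59, 3, ...] generates all 72 non-zero residues.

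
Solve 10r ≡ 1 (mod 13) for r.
Since 13 is prime, by Fermat 10^(-1) ≡ 10^{11} ≡ 4 (mod 13). Verify: 10 × 4 = 40 ≡ 1 (mod 13)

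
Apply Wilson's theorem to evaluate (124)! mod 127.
(126)! = (124)! × (125) × (126) ≡ -1 (mod 127). So (124)! ≡ -1 × [(126)(125)]^(-1) ≡ 63 (mod 127)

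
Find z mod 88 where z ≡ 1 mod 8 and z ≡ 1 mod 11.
M = 8 × 11 = 88. M₁ = 11, y₁ ≡ 3 mod 8. M₂ = 8, y₂ ≡ 7 mod 11. z = 1×11×3 + 1×8×7 ≡ 1 mod 88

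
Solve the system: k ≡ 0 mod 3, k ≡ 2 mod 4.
M = 3 × 4 = 12. M₁ = 4, y₁ ≡ 1 mod 3. M₂ = 3, y₂ ≡ 3 mod 4. k = 0×4×1 + 2×3×3 ≡ 6 mod 12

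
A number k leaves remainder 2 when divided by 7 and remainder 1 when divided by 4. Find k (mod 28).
M = 7 × 4 = 28. M₁ = 4, y₁ ≡ 2 (mod 7). M₂ = 7, y₂ ≡ 3 (mod 4). k = 2×4×2 + 1×7×3 ≡ 9 (mod 28)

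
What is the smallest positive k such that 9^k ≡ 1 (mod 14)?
Powers of 9 mod 14: 9^1≡9, 9^2≡11, 9^3≡1. ord_14(9) = 3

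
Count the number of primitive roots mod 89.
Number of primitive roots mod 89 = φ(p-1) = φ(88) = 40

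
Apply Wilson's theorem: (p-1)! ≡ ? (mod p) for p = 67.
By Wilson's theorem, (66)! ≡ -1 ≡ 66 (mod 67)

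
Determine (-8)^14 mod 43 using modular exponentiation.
By repeated squaring (mod 43): (-8)^{1}≡35, (-8)^{2}≡21, (-8)^{4}≡11, (-8)^{8}≡35. Then (-8)^{14} = (-8)^{8+4+2} ≡ 35 × 11 × 21 ≡ 1 (mod 43)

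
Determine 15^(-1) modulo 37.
Since 37 is prime, by Fermat 15^(-1) ≡ 15^{35} ≡ 5 mod 37. Verify: 15 × 5 = 75 ≡ 1 mod 37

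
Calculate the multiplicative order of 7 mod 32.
Powers of 7 mod 32: 7^1≡7, 7^2≡17, 7^3≡23, 7^4≡1. ord_32(7) = 4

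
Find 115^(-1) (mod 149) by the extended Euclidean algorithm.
Extended GCD: 115(-57) + 149(44) = 1. So 115^(-1) ≡ -57 ≡ 92 (mod 149). Verify: 115 × 92 = 10580 ≡ 1 (mod 149)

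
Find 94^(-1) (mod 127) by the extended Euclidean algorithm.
Extended GCD: 94(50) + 127(-37) = 1. So 94^(-1) ≡ 50 (mod 127). Verify: 94 × 50 = 4700 ≡ 1 (mod 127)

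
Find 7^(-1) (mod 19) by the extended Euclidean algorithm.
Extended GCD: 7(-8) + 19(3) = 1. So 7^(-1) ≡ -8 ≡ 11 (mod 19). Verify: 7 × 11 = 77 ≡ 1 (mod 19)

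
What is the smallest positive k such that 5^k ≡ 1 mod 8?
Powers of 5 mod 8: 5^1≡5, 5^2≡1. Order = 2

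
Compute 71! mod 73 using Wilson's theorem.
(72)! = (71)! × (72) ≡ -1 mod 73. So (71)! ≡ -1 × (72)^(-1) ≡ (-1)×(-1) = 1 mod 73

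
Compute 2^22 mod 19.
Using Fermat: 2^{18} ≡ 1 (mod 19). 22 ≡ 4 (mod 18). So 2^{22} ≡ 2^{4} ≡ 16 (mod 19)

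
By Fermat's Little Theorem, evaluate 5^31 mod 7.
By Fermat: 5^{6} ≡ 1 (mod 7). 31 = 5×6 + 1. So 5^{31} ≡ 5^{1} ≡ 5 (mod 7)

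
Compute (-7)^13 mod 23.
By repeated squaring (mod 23): (-7)^{1}≡16, (-7)^{2}≡3, (-7)^{4}≡9, (-7)^{8}≡12. Then (-7)^{13} = (-7)^{8+4+1} ≡ 12 × 9 × 16 ≡ 3 (mod 23)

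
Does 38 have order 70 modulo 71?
38^{35} ≡ 1 (mod 71) and 35 < 70, so ord_71(38) = 35 ≠ 70 and 38 is not a primitive root.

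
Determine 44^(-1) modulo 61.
Since 61 is prime, by Fermat 44^(-1) ≡ 44^{59} ≡ 43 (mod 61). Verify: 44 × 43 = 1892 ≡ 1 (mod 61)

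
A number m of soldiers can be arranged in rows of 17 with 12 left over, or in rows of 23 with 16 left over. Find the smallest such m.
M = 17 × 23 = 391. M₁ = 23, y₁ ≡ 3 (mod 17). M₂ = 17, y₂ ≡ 19 (mod 23). m = 12×23×3 + 16×17×19 ≡ 131 (mod 391)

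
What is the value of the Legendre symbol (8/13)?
(8/13) = 8^{6} mod 13 = -1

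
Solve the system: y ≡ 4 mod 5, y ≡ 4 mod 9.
M = 5 × 9 = 45. M₁ = 9, y₁ ≡ 4 mod 5. M₂ = 5, y₂ ≡ 2 mod 9. y = 4×9×4 + 4×5×2 ≡ 4 mod 45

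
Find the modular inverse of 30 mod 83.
Since 83 is prime, by Fermat 30^(-1) ≡ 30^{81} ≡ 36 (mod 83). Verify: 30 × 36 = 1080 ≡ 1 (mod 83)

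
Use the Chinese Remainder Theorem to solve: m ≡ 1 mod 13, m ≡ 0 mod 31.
M = 13 × 31 = 403. M₁ = 31, y₁ ≡ 8 mod 13. M₂ = 13, y₂ ≡ 12 mod 31. m = 1×31×8 + 0×13×12 ≡ 248 mod 403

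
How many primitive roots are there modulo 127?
Number of primitive roots mod 127 = φ(p-1) = φ(126) = 36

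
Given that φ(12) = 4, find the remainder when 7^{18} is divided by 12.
By Euler: 7^{4} ≡ 1 mod 12 since gcd(7, 12) = 1. 18 = 4×4 + 2. So 7^{18} ≡ 7^{2} ≡ 1 mod 12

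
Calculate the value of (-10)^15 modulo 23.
By repeated squaring (mod 23): (-10)^{1}≡13, (-10)^{2}≡8, (-10)^{4}≡18, (-10)^{8}≡2. Then (-10)^{15} = (-10)^{8+4+2+1} ≡ 2 × 18 × 8 × 13 ≡ 18 (mod 23)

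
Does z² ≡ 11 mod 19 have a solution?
By Euler's criterion: 11^{9} ≡ 1 mod 19. Since this equals 1, 11 is a QR.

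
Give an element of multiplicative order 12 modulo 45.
22 has order 12 mod 45 since 22^{12} ≡ 1 mod 45 and no smaller power works.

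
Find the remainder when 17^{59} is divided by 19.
By Fermat: 17^{18} ≡ 1 (mod 19). 59 = 3×18 + 5. So 17^{59} ≡ 17^{5} ≡ 6 (mod 19)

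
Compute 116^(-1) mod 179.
Since 179 is prime, by Fermat 116^(-1) ≡ 116^{177} ≡ 125 mod 179. Verify: 116 × 125 = 14500 ≡ 1 mod 179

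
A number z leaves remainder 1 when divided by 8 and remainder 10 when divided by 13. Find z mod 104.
M = 8 × 13 = 104. M₁ = 13, y₁ ≡ 5 mod 8. M₂ = 8, y₂ ≡ 5 mod 13. z = 1×13×5 + 10×8×5 ≡ 49 mod 104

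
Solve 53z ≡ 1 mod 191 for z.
Since 191 is prime, by Fermat 53^(-1) ≡ 53^{189} ≡ 173 mod 191. Verify: 53 × 173 = 9169 ≡ 1 mod 191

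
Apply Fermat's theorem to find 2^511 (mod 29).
By Fermat: 2^{28} ≡ 1 (mod 29). 511 ≡ 7 (mod 28). So 2^{511} ≡ 2^{7} ≡ 12 (mod 29)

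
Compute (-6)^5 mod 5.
Using Fermat: (-6)^{4} ≡ 1 mod 5. 5 ≡ 1 mod 4. So (-6)^{5} ≡ (-6)^{1} ≡ 4 mod 5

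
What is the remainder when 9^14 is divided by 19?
By repeated squaring mod 19: 9^{1}≡9, 9^{2}≡5, 9^{4}≡6, 9^{8}≡17. Then 9^{14} = 9^{8+4+2} ≡ 17 × 6 × 5 ≡ 16 mod 19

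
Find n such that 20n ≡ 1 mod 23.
Since 23 is prime, by Fermat 20^(-1) ≡ 20^{21} ≡ 15 mod 23. Verify: 20 × 15 = 300 ≡ 1 mod 23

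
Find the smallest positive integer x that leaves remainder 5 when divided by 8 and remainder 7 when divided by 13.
M = 8 × 13 = 104. M₁ = 13, y₁ ≡ 5 mod 8. M₂ = 8, y₂ ≡ 5 mod 13. x = 5×13×5 + 7×8×5 ≡ 85 mod 104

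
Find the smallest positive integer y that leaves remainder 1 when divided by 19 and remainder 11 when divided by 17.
M = 19 × 17 = 323. M₁ = 17, y₁ ≡ 9 (mod 19). M₂ = 19, y₂ ≡ 9 (mod 17). y = 1×17×9 + 11×19×9 ≡ 96 (mod 323)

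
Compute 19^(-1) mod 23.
Since 23 is prime, by Fermat 19^(-1) ≡ 19^{21} ≡ 17 mod 23. Verify: 19 × 17 = 323 ≡ 1 mod 23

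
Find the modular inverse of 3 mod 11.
Since 11 is prime, by Fermat 3^(-1) ≡ 3^{9} ≡ 4 mod 11. Verify: 3 × 4 = 12 ≡ 1 mod 11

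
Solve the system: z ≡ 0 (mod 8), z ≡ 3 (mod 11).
M = 8 × 11 = 88. M₁ = 11, y₁ ≡ 3 (mod 8). M₂ = 8, y₂ ≡ 7 (mod 11). z = 0×11×3 + 3×8×7 ≡ 80 (mod 88)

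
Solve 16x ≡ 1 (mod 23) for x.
Since 23 is prime, by Fermat 16^(-1) ≡ 16^{21} ≡ 13 (mod 23). Verify: 16 × 13 = 208 ≡ 1 (mod 23)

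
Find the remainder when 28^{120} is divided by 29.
By Fermat: 28^{28} ≡ 1 mod 29. 120 = 4×28 + 8. So 28^{120} ≡ 28^{8} ≡ 1 mod 29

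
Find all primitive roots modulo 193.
There are φ(192) = 64 primitive roots mod 193: {5, 10, 15, 17, 19, 22, 26, 30, 34, 37, 38, 40, 41, 44, 45, 47, 51, 52, 53, 57, 58, 61, 66, 70, 73, 77, 78, 79, 80, 82, 90, 91, 102, 103, 111, 113, 114, 115, 116, 120, 123, 127, 132, 135, 136, 140, 141, 142, 146, 148, 149, 152, 153, 155, 156, 159, 163, 167, 171, 174, 176, 178, 183, 188}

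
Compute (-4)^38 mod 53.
By repeated squaring (mod 53): (-4)^{1}≡49, (-4)^{2}≡16, (-4)^{4}≡44, (-4)^{8}≡28, (-4)^{16}≡42, (-4)^{32}≡15. Then (-4)^{38} = (-4)^{32+4+2} ≡ 15 × 44 × 16 ≡ 13 (mod 53)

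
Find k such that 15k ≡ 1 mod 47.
Since 47 is prime, by Fermat 15^(-1) ≡ 15^{45} ≡ 22 mod 47. Verify: 15 × 22 = 330 ≡ 1 mod 47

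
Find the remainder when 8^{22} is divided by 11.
By Fermat: 8^{10} ≡ 1 (mod 11). 22 = 2×10 + 2. So 8^{22} ≡ 8^{2} ≡ 9 (mod 11)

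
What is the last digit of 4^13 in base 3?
Using Fermat: 4^{2} ≡ 1 mod 3. 13 ≡ 1 mod 2. So 4^{13} ≡ 4^{1} ≡ 1 mod 3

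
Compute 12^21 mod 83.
By repeated squaring mod 83: 12^{1}≡12, 12^{2}≡61, 12^{4}≡69, 12^{8}≡30, 12^{16}≡70. Then 12^{21} = 12^{16+4+1} ≡ 70 × 69 × 12 ≡ 26 mod 83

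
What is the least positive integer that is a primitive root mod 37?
g = 2. Powers: [2, 4, 8, 16, 32, 27, 17, 34, 31, 25, ...] generates all 36 non-zero residues.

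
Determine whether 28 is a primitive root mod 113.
28^{7} ≡ 1 mod 113 and 7 < 112, so ord_113(28) = 7 ≠ 112 and 28 is not a primitive root.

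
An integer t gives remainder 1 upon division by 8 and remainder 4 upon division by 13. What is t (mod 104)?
M = 8 × 13 = 104. M₁ = 13, y₁ ≡ 5 (mod 8). M₂ = 8, y₂ ≡ 5 (mod 13). t = 1×13×5 + 4×8×5 ≡ 17 (mod 104)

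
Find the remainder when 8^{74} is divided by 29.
By Fermat: 8^{28} ≡ 1 mod 29. 74 = 2×28 + 18. So 8^{74} ≡ 8^{18} ≡ 22 mod 29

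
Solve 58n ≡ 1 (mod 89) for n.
Since 89 is prime, by Fermat 58^(-1) ≡ 58^{87} ≡ 66 (mod 89). Verify: 58 × 66 = 3828 ≡ 1 (mod 89)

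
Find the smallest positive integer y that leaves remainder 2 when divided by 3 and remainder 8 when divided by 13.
M = 3 × 13 = 39. M₁ = 13, y₁ ≡ 1 (mod 3). M₂ = 3, y₂ ≡ 9 (mod 13). y = 2×13×1 + 8×3×9 ≡ 8 (mod 39)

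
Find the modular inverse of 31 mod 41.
Since 41 is prime, by Fermat 31^(-1) ≡ 31^{39} ≡ 4 mod 41. Verify: 31 × 4 = 124 ≡ 1 mod 41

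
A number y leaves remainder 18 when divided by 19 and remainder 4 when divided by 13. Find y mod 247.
M = 19 × 13 = 247. M₁ = 13, y₁ ≡ 3 mod 19. M₂ = 19, y₂ ≡ 11 mod 13. y = 18×13×3 + 4×19×11 ≡ 56 mod 247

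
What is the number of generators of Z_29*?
There are φ(29-1) = φ(28) = 12 primitive roots modulo 29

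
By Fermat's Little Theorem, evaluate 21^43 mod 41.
By Fermat: 21^{40} ≡ 1 mod 41. So 21^{43} = 21^{40} · 21^{3} ≡ 21^{3} ≡ 36 mod 41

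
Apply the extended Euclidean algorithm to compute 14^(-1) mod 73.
Extended GCD: 14(-26) + 73(5) = 1. So 14^(-1) ≡ -26 ≡ 47 (mod 73). Verify: 14 × 47 = 658 ≡ 1 (mod 73)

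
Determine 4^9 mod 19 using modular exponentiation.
By repeated squaring mod 19: 4^{1}≡4, 4^{2}≡16, 4^{4}≡9, 4^{8}≡5. Then 4^{9} = 4^{8+1} ≡ 5 × 4 ≡ 1 mod 19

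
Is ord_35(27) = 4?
Powers of 27 mod 35: 27^1≡27, 27^2≡29, 27^3≡13, 27^4≡1. First k with 27^k≡1 is k=4. Yes, ord_35(27) = 4.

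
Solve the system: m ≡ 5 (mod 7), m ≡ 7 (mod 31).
M = 7 × 31 = 217. M₁ = 31, y₁ ≡ 5 (mod 7). M₂ = 7, y₂ ≡ 9 (mod 31). m = 5×31×5 + 7×7×9 ≡ 131 (mod 217)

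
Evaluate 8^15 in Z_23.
By repeated squaring (mod 23): 8^{1}≡8, 8^{2}≡18, 8^{4}≡2, 8^{8}≡4. Then 8^{15} = 8^{8+4+2+1} ≡ 4 × 2 × 18 × 8 ≡ 2 (mod 23)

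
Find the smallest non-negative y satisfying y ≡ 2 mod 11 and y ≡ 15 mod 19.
M = 11 × 19 = 209. M₁ = 19, y₁ ≡ 7 mod 11. M₂ = 11, y₂ ≡ 7 mod 19. y = 2×19×7 + 15×11×7 ≡ 167 mod 209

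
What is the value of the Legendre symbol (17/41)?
(17/41) = 17^{20} mod 41 = -1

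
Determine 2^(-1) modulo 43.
Since 43 is prime, by Fermat 2^(-1) ≡ 2^{41} ≡ 22 (mod 43). Verify: 2 × 22 = 44 ≡ 1 (mod 43)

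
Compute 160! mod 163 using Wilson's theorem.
(162)! = (160)! × (161) × (162) ≡ -1 mod 163. So (160)! ≡ -1 × [(162)(161)]^(-1) ≡ 81 mod 163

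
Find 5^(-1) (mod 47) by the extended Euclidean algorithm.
Extended GCD: 5(19) + 47(-2) = 1. So 5^(-1) ≡ 19 (mod 47). Verify: 5 × 19 = 95 ≡ 1 (mod 47)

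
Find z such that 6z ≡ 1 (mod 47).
Since 47 is prime, by Fermat 6^(-1) ≡ 6^{45} ≡ 8 (mod 47). Verify: 6 × 8 = 48 ≡ 1 (mod 47)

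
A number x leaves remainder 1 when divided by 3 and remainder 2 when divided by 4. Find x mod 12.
M = 3 × 4 = 12. M₁ = 4, y₁ ≡ 1 mod 3. M₂ = 3, y₂ ≡ 3 mod 4. x = 1×4×1 + 2×3×3 ≡ 10 mod 12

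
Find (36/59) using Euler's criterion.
(36/59) = 36^{29} mod 59 = 1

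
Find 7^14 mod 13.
Using Fermat: 7^{12} ≡ 1 mod 13. 14 ≡ 2 mod 12. So 7^{14} ≡ 7^{2} ≡ 10 mod 13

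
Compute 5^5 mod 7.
By repeated squaring (mod 7): 5^{1}≡5, 5^{2}≡4, 5^{4}≡2. Then 5^{5} = 5^{4+1} ≡ 2 × 5 ≡ 3 (mod 7)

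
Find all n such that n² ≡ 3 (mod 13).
The square roots of 3 mod 13 are 9 and 4. Verify: 9² = 81 ≡ 3 (mod 13)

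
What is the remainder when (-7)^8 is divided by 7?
By repeated squaring (mod 7): (-7)^{1}≡0, (-7)^{2}≡0, (-7)^{4}≡0, (-7)^{8}≡0. So (-7)^{8} ≡ 0 (mod 7)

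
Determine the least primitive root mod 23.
g = 5. For each prime q|22: 5^{11}≡22, 5^{2}≡2, none ≡ 1, so ord_23(5) = 22 and 5 is a primitive root.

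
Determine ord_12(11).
Powers of 11 mod 12: 11^1≡11, 11^2≡1. ord_12(11) = 2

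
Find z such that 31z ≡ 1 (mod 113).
Since 113 is prime, by Fermat 31^(-1) ≡ 31^{111} ≡ 62 (mod 113). Verify: 31 × 62 = 1922 ≡ 1 (mod 113)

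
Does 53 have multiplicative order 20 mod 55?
Powers of 53 mod 55: 53^1≡53, 53^2≡4, 53^3≡47, 53^4≡16, 53^5≡23, 53^6≡9, 53^7≡37, 53^8≡36, 53^9≡38, 53^10≡34, 53^11≡42, 53^12≡26, 53^13≡3, 53^14≡49, 53^15≡12, 53^16≡31, 53^17≡48, 53^18≡14, 53^19≡27, 53^20≡1. First k with 53^k≡1 is k=20. Yes, ord_55(53) = 20.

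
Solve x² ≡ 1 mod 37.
The square roots of 1 mod 37 are 1 and 36. Verify: 1² = 1 ≡ 1 mod 37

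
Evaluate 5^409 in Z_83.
Using Fermat: 5^{82} ≡ 1 mod 83. 409 ≡ 81 mod 82. So 5^{409} ≡ 5^{81} ≡ 50 mod 83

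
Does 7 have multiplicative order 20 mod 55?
Powers of 7 mod 55: 7^1≡7, 7^2≡49, 7^3≡13, 7^4≡36, 7^5≡32, 7^6≡4, 7^7≡28, 7^8≡31, 7^9≡52, 7^10≡34, 7^11≡18, 7^12≡16, 7^13≡2, 7^14≡14, 7^15≡43, 7^16≡26, 7^17≡17, 7^18≡9, 7^19≡8, 7^20≡1. First k with 7^k≡1 is k=20. Yes, ord_55(7) = 20.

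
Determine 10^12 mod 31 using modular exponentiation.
By repeated squaring (mod 31): 10^{1}≡10, 10^{2}≡7, 10^{4}≡18, 10^{8}≡14. Then 10^{12} = 10^{8+4} ≡ 14 × 18 ≡ 4 (mod 31)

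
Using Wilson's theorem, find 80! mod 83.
(82)! = (80)! × (81) × (82) ≡ -1 (mod 83). So (80)! ≡ -1 × [(82)(81)]^(-1) ≡ 41 (mod 83)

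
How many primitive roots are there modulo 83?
Number of primitive roots mod 83 = φ(p-1) = φ(82) = 40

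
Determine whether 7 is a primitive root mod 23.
ord_23(7) divides 22. For each prime q|22: 7^{11}≡22, 7^{2}≡3, none ≡ 1. So 7 has order 22 and is a primitive root mod 23.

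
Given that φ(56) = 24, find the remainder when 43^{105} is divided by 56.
By Euler: 43^{24} ≡ 1 (mod 56) since gcd(43, 56) = 1. 105 = 4×24 + 9. So 43^{105} ≡ 43^{9} ≡ 43 (mod 56)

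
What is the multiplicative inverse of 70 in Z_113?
Since 113 is prime, by Fermat 70^(-1) ≡ 70^{111} ≡ 21 mod 113. Verify: 70 × 21 = 1470 ≡ 1 mod 113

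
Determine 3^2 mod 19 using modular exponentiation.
3^{2} = 9 ≡ 9 mod 19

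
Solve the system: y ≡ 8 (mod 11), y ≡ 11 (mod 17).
M = 11 × 17 = 187. M₁ = 17, y₁ ≡ 2 (mod 11). M₂ = 11, y₂ ≡ 14 (mod 17). y = 8×17×2 + 11×11×14 ≡ 96 (mod 187)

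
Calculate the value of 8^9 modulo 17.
By repeated squaring (mod 17): 8^{1}≡8, 8^{2}≡13, 8^{4}≡16, 8^{8}≡1. Then 8^{9} = 8^{8+1} ≡ 1 × 8 ≡ 8 (mod 17)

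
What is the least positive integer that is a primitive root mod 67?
g = 2. For each prime q|66: 2^{33}≡66, 2^{22}≡37, 2^{6}≡64, none ≡ 1, so ord_67(2) = 66 and 2 is a primitive root.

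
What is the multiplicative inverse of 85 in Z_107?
Since 107 is prime, by Fermat 85^(-1) ≡ 85^{105} ≡ 34 mod 107. Verify: 85 × 34 = 2890 ≡ 1 mod 107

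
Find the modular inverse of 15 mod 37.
Since 37 is prime, by Fermat 15^(-1) ≡ 15^{35} ≡ 5 (mod 37). Verify: 15 × 5 = 75 ≡ 1 (mod 37)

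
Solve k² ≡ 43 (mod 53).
The square roots of 43 mod 53 are 34 and 19. Verify: 34² = 1156 ≡ 43 (mod 53)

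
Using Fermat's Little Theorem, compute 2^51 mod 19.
By Fermat: 2^{18} ≡ 1 mod 19. 51 = 2×18 + 15. So 2^{51} ≡ 2^{15} ≡ 12 mod 19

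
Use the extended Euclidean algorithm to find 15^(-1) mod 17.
Extended GCD: 15(8) + 17(-7) = 1. So 15^(-1) ≡ 8 (mod 17). Verify: 15 × 8 = 120 ≡ 1 (mod 17)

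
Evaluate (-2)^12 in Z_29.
By repeated squaring mod 29: (-2)^{1}≡27, (-2)^{2}≡4, (-2)^{4}≡16, (-2)^{8}≡24. Then (-2)^{12} = (-2)^{8+4} ≡ 24 × 16 ≡ 7 mod 29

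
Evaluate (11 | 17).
(11/17) = 11^{8} mod 17 = -1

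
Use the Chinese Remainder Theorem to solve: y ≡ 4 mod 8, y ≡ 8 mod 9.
M = 8 × 9 = 72. M₁ = 9, y₁ ≡ 1 mod 8. M₂ = 8, y₂ ≡ 8 mod 9. y = 4×9×1 + 8×8×8 ≡ 44 mod 72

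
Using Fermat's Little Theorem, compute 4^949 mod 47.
By Fermat: 4^{46} ≡ 1 mod 47. 949 ≡ 29 mod 46. So 4^{949} ≡ 4^{29} ≡ 7 mod 47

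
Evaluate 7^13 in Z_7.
By repeated squaring mod 7: 7^{1}≡0, 7^{2}≡0, 7^{4}≡0, 7^{8}≡0. Then 7^{13} = 7^{8+4+1} ≡ 0 × 0 × 0 ≡ 0 mod 7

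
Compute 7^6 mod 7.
By repeated squaring (mod 7): 7^{1}≡0, 7^{2}≡0, 7^{4}≡0. Then 7^{6} = 7^{4+2} ≡ 0 × 0 ≡ 0 (mod 7)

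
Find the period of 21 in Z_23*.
Powers of 21 mod 23: 21^1≡21, 21^2≡4, 21^3≡15, 21^4≡16, 21^5≡14, 21^6≡18, 21^7≡10, 21^8≡3, 21^9≡17, 21^10≡12, 21^11≡22, 21^12≡2, 21^13≡19, 21^14≡8, 21^15≡7, 21^16≡9, 21^17≡5, 21^18≡13, 21^19≡20, 21^20≡6, 21^21≡11, 21^22≡1. ord_23(21) = 22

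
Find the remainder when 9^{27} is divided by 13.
By Fermat: 9^{12} ≡ 1 mod 13. 27 = 2×12 + 3. So 9^{27} ≡ 9^{3} ≡ 1 mod 13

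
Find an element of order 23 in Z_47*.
2 has order 23 mod 47 since 2^{23} ≡ 1 mod 47 and no smaller power works.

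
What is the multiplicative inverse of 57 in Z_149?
Since 149 is prime, by Fermat 57^(-1) ≡ 57^{147} ≡ 34 (mod 149). Verify: 57 × 34 = 1938 ≡ 1 (mod 149)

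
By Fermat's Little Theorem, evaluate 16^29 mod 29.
By Fermat: 16^{28} ≡ 1 mod 29. So 16^{29} = 16^{28} · 16^{1} ≡ 16^{1} ≡ 16 mod 29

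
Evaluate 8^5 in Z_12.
By repeated squaring (mod 12): 8^{1}≡8, 8^{2}≡4, 8^{4}≡4. Then 8^{5} = 8^{4+1} ≡ 4 × 8 ≡ 8 (mod 12)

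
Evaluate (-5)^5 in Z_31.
By repeated squaring mod 31: (-5)^{1}≡26, (-5)^{2}≡25, (-5)^{4}≡5. Then (-5)^{5} = (-5)^{4+1} ≡ 5 × 26 ≡ 6 mod 31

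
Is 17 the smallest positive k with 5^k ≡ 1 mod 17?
Powers of 5 mod 17: 5^1≡5, 5^2≡8, 5^3≡6, 5^4≡13, 5^5≡14, 5^6≡2, 5^7≡10, 5^8≡16, 5^9≡12, 5^10≡9, 5^11≡11, 5^12≡4, 5^13≡3, 5^14≡15, 5^15≡7, 5^16≡1. Already 5^16≡1, so the order is 16 < 17. No, the actual order is 16.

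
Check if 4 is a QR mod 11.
By Euler's criterion: 4^{5} ≡ 1 (mod 11). Since this equals 1, 4 is a QR.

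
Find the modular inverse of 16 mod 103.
Since 103 is prime, by Fermat 16^(-1) ≡ 16^{101} ≡ 58 mod 103. Verify: 16 × 58 = 928 ≡ 1 mod 103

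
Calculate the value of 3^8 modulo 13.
By repeated squaring mod 13: 3^{1}≡3, 3^{2}≡9, 3^{4}≡3, 3^{8}≡9. So 3^{8} ≡ 9 mod 13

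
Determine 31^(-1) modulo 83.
Since 83 is prime, by Fermat 31^(-1) ≡ 31^{81} ≡ 75 mod 83. Verify: 31 × 75 = 2325 ≡ 1 mod 83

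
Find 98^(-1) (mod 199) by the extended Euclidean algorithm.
Extended GCD: 98(-67) + 199(33) = 1. So 98^(-1) ≡ -67 ≡ 132 (mod 199). Verify: 98 × 132 = 12936 ≡ 1 (mod 199)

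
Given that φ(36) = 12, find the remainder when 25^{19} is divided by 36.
By Euler: 25^{12} ≡ 1 (mod 36) since gcd(25, 36) = 1. 19 = 1×12 + 7. So 25^{19} ≡ 25^{7} ≡ 25 (mod 36)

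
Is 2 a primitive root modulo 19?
ord_19(2) divides 18. For each prime q|18: 2^{9}≡18, 2^{6}≡7, none ≡ 1. So 2 has order 18 and is a primitive root mod 19.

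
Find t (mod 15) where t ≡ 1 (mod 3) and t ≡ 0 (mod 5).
M = 3 × 5 = 15. M₁ = 5, y₁ ≡ 2 (mod 3). M₂ = 3, y₂ ≡ 2 (mod 5). t = 1×5×2 + 0×3×2 ≡ 10 (mod 15)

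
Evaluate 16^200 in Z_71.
Using Fermat: 16^{70} ≡ 1 (mod 71). 200 ≡ 60 (mod 70). So 16^{200} ≡ 16^{60} ≡ 20 (mod 71)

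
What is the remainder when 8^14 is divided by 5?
Using Fermat: 8^{4} ≡ 1 mod 5. 14 ≡ 2 mod 4. So 8^{14} ≡ 8^{2} ≡ 4 mod 5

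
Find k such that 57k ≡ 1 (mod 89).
Since 89 is prime, by Fermat 57^(-1) ≡ 57^{87} ≡ 25 (mod 89). Verify: 57 × 25 = 1425 ≡ 1 (mod 89)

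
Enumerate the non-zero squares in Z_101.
Quadratic residues modulo 101: {1, 4, 5, 6, 9, 13, 14, 16, 17, 19, 20, 21, 22, 23, 24, 25, 30, 31, 33, 36, 37, 43, 45, 47, 49, 52, 54, 56, 58, 64, 65, 68, 70, 71, 76, 77, 78, 79, 80, 81, 82, 84, 85, 87, 88, 92, 95, 96, 97, 100}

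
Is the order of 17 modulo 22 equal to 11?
Powers of 17 mod 22: 17^1≡17, 17^2≡3, 17^3≡7, 17^4≡9, 17^5≡21, 17^6≡5, 17^7≡19, 17^8≡15, 17^9≡13, 17^10≡1. Already 17^10≡1, so the order is 10 < 11. No, the actual order is 10.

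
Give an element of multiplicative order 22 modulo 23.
5 has order 22 mod 23 since 5^{22} ≡ 1 mod 23 and no smaller power works.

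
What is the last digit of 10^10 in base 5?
By repeated squaring (mod 5): 10^{1}≡0, 10^{2}≡0, 10^{4}≡0, 10^{8}≡0. Then 10^{10} = 10^{8+2} ≡ 0 × 0 ≡ 0 (mod 5)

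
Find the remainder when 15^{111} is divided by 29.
By Fermat: 15^{28} ≡ 1 (mod 29). 111 = 3×28 + 27. So 15^{111} ≡ 15^{27} ≡ 2 (mod 29)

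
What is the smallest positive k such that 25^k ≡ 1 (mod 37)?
Powers of 25 mod 37: 25^1≡25, 25^2≡33, 25^3≡11, 25^4≡16, 25^5≡30, 25^6≡10, 25^7≡28, 25^8≡34, 25^9≡36, 25^10≡12, 25^11≡4, 25^12≡26, 25^13≡21, 25^14≡7, 25^15≡27, 25^16≡9, 25^17≡3, 25^18≡1. So the order of 25 is 18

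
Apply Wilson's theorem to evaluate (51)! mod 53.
(52)! = (51)! × (52) ≡ -1 mod 53. So (51)! ≡ -1 × (52)^(-1) ≡ (-1)×(-1) = 1 mod 53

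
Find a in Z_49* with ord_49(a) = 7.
8 has order 7 mod 49 since 8^{7} ≡ 1 mod 49 and no smaller power works.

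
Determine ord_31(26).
Powers of 26 mod 31: 26^1≡26, 26^2≡25, 26^3≡30, 26^4≡5, 26^5≡6, 26^6≡1. So the order of 26 is 6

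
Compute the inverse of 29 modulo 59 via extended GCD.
Extended GCD: 29(-2) + 59(1) = 1. So 29^(-1) ≡ -2 ≡ 57 mod 59. Verify: 29 × 57 = 1653 ≡ 1 mod 59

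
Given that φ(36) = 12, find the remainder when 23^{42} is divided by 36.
By Euler: 23^{12} ≡ 1 (mod 36) since gcd(23, 36) = 1. 42 = 3×12 + 6. So 23^{42} ≡ 23^{6} ≡ 1 (mod 36)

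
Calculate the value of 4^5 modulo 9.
By repeated squaring mod 9: 4^{1}≡4, 4^{2}≡7, 4^{4}≡4. Then 4^{5} = 4^{4+1} ≡ 4 × 4 ≡ 7 mod 9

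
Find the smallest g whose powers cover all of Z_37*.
g = 2. Powers: [2, 4, 8, 16, 32, 27, ...] generates all 36 non-zero residues.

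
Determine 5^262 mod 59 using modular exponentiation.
Using Fermat: 5^{58} ≡ 1 (mod 59). 262 ≡ 30 (mod 58). So 5^{262} ≡ 5^{30} ≡ 5 (mod 59)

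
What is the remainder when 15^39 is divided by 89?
By repeated squaring (mod 89): 15^{1}≡15, 15^{2}≡47, 15^{4}≡73, 15^{8}≡78, 15^{16}≡32, 15^{32}≡45. Then 15^{39} = 15^{32+4+2+1} ≡ 45 × 73 × 47 × 15 ≡ 56 (mod 89)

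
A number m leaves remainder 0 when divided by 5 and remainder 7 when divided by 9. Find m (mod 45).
M = 5 × 9 = 45. M₁ = 9, y₁ ≡ 4 (mod 5). M₂ = 5, y₂ ≡ 2 (mod 9). m = 0×9×4 + 7×5×2 ≡ 25 (mod 45)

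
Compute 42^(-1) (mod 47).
Since 47 is prime, by Fermat 42^(-1) ≡ 42^{45} ≡ 28 (mod 47). Verify: 42 × 28 = 1176 ≡ 1 (mod 47)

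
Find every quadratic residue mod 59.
QRs mod 59: {1, 3, 4, 5, 7, 9, 12, 15, 16, 17, 19, 20, 21, 22, 25, 26, 27, 28, 29, 35, 36, 41, 45, 46, 48, 49, 51, 53, 57}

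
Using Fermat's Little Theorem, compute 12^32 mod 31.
By Fermat: 12^{30} ≡ 1 (mod 31). So 12^{32} = 12^{30} · 12^{2} ≡ 12^{2} ≡ 20 (mod 31)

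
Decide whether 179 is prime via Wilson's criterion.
(178)! mod 179 = 178. Since 178 ≡ -1 (mod 179), 179 is prime.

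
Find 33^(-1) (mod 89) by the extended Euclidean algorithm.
Extended GCD: 33(27) + 89(-10) = 1. So 33^(-1) ≡ 27 (mod 89). Verify: 33 × 27 = 891 ≡ 1 (mod 89)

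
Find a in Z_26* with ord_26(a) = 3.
3 has order 3 mod 26 since 3^{3} ≡ 1 mod 26 and no smaller power works.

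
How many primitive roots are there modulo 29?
Number of primitive roots mod 29 = φ(p-1) = φ(28) = 12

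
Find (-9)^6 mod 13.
By repeated squaring mod 13: (-9)^{1}≡4, (-9)^{2}≡3, (-9)^{4}≡9. Then (-9)^{6} = (-9)^{4+2} ≡ 9 × 3 ≡ 1 mod 13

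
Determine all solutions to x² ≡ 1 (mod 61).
The square roots of 1 mod 61 are 1 and 60. Verify: 1² = 1 ≡ 1 (mod 61)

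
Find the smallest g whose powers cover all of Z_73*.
g = 5. Powers: [5, 25, 52, 41, 59, 3, 15, 2, 10, ...] generates all 72 non-zero residues.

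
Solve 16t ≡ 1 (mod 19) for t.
Since 19 is prime, by Fermat 16^(-1) ≡ 16^{17} ≡ 6 (mod 19). Verify: 16 × 6 = 96 ≡ 1 (mod 19)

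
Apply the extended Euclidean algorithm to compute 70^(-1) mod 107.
Extended GCD: 70(26) + 107(-17) = 1. So 70^(-1) ≡ 26 mod 107. Verify: 70 × 26 = 1820 ≡ 1 mod 107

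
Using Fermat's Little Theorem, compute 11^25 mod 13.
By Fermat: 11^{12} ≡ 1 (mod 13). 25 = 2×12 + 1. So 11^{25} ≡ 11^{1} ≡ 11 (mod 13)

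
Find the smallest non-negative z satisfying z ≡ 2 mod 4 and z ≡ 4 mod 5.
M = 4 × 5 = 20. M₁ = 5, y₁ ≡ 1 mod 4. M₂ = 4, y₂ ≡ 4 mod 5. z = 2×5×1 + 4×4×4 ≡ 14 mod 20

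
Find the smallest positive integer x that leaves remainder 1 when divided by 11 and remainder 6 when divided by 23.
M = 11 × 23 = 253. M₁ = 23, y₁ ≡ 1 (mod 11). M₂ = 11, y₂ ≡ 21 (mod 23). x = 1×23×1 + 6×11×21 ≡ 144 (mod 253)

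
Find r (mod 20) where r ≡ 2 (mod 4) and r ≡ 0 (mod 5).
M = 4 × 5 = 20. M₁ = 5, y₁ ≡ 1 (mod 4). M₂ = 4, y₂ ≡ 4 (mod 5). r = 2×5×1 + 0×4×4 ≡ 10 (mod 20)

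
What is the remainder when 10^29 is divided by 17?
Using Fermat: 10^{16} ≡ 1 mod 17. 29 ≡ 13 mod 16. So 10^{29} ≡ 10^{13} ≡ 11 mod 17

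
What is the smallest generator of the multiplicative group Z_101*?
g = 2. Powers: [2, 4, 8, 16, 32, 64, 27, 54, 7, 14, ...] generates all 100 non-zero residues.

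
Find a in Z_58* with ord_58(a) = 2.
57 has order 2 mod 58 since 57^{2} ≡ 1 (mod 58) and no smaller power works.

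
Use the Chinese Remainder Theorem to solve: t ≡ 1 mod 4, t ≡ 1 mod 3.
M = 4 × 3 = 12. M₁ = 3, y₁ ≡ 3 mod 4. M₂ = 4, y₂ ≡ 1 mod 3. t = 1×3×3 + 1×4×1 ≡ 1 mod 12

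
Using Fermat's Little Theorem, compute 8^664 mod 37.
By Fermat: 8^{36} ≡ 1 mod 37. 664 ≡ 16 mod 36. So 8^{664} ≡ 8^{16} ≡ 26 mod 37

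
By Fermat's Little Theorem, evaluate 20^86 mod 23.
By Fermat: 20^{22} ≡ 1 mod 23. 86 = 3×22 + 20. So 20^{86} ≡ 20^{20} ≡ 18 mod 23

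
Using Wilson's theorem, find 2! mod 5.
(4)! = (2)! × (3) × (4) ≡ -1 (mod 5). So (2)! ≡ -1 × [(4)(3)]^(-1) ≡ 2 (mod 5)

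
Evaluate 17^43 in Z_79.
By repeated squaring mod 79: 17^{1}≡17, 17^{2}≡52, 17^{4}≡18, 17^{8}≡8, 17^{16}≡64, 17^{32}≡67. Then 17^{43} = 17^{32+8+2+1} ≡ 67 × 8 × 52 × 17 ≡ 61 mod 79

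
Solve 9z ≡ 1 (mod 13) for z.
Since 13 is prime, by Fermat 9^(-1) ≡ 9^{11} ≡ 3 (mod 13). Verify: 9 × 3 = 27 ≡ 1 (mod 13)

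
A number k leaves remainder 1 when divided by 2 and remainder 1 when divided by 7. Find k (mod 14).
M = 2 × 7 = 14. M₁ = 7, y₁ ≡ 1 (mod 2). M₂ = 2, y₂ ≡ 4 (mod 7). k = 1×7×1 + 1×2×4 ≡ 1 (mod 14)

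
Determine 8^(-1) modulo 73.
Since 73 is prime, by Fermat 8^(-1) ≡ 8^{71} ≡ 64 mod 73. Verify: 8 × 64 = 512 ≡ 1 mod 73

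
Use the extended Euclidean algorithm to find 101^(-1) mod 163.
Extended GCD: 101(-71) + 163(44) = 1. So 101^(-1) ≡ -71 ≡ 92 mod 163. Verify: 101 × 92 = 9292 ≡ 1 mod 163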